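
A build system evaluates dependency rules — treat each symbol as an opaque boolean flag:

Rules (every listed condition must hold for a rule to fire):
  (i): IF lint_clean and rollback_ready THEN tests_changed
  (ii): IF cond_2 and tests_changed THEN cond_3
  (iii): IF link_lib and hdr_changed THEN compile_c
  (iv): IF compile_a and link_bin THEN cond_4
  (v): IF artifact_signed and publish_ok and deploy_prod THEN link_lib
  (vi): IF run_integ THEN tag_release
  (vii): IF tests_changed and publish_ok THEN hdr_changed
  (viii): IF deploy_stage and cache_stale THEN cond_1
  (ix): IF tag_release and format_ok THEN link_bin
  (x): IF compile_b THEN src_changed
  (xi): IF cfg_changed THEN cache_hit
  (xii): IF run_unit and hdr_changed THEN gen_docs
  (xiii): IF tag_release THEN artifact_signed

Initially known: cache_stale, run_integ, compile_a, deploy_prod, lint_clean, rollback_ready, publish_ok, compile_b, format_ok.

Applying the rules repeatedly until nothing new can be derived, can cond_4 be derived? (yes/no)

yes

Round 1: (i) [IF lint_clean and rollback_ready THEN tests_changed]; (vi) [IF run_integ THEN tag_release]; (x) [IF compile_b THEN src_changed]. New: tests_changed, tag_release, src_changed.
Round 2: (vii) [IF tests_changed and publish_ok THEN hdr_changed]; (ix) [IF tag_release and format_ok THEN link_bin]; (xiii) [IF tag_release THEN artifact_signed]. New: hdr_changed, link_bin, artifact_signed.
Round 3: (iv) [IF compile_a and link_bin THEN cond_4]; (v) [IF artifact_signed and publish_ok and deploy_prod THEN link_lib]. New: cond_4, link_lib.
Round 4: (iii) [IF link_lib and hdr_changed THEN compile_c]. New: compile_c.
cond_4 appears in round 3, so it is derivable.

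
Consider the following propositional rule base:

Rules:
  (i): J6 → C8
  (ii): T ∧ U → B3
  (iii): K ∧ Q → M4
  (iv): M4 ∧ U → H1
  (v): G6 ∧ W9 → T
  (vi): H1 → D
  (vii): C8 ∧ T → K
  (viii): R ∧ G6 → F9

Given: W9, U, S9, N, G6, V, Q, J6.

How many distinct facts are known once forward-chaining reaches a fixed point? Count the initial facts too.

[1] (i) [J6 → C8]; (v) [G6 ∧ W9 → T]. ⇒ new: C8, T.
[2] (ii) [T ∧ U → B3]; (vii) [C8 ∧ T → K]. ⇒ new: B3, K.
[3] (iii) [K ∧ Q → M4]. ⇒ new: M4.
[4] (iv) [M4 ∧ U → H1]. ⇒ new: H1.
[5] (vi) [H1 → D]. ⇒ new: D.
Closure: {B3, C8, D, G6, H1, J6, K, M4, N, Q, S9, T, U, V, W9} — 15 facts.

15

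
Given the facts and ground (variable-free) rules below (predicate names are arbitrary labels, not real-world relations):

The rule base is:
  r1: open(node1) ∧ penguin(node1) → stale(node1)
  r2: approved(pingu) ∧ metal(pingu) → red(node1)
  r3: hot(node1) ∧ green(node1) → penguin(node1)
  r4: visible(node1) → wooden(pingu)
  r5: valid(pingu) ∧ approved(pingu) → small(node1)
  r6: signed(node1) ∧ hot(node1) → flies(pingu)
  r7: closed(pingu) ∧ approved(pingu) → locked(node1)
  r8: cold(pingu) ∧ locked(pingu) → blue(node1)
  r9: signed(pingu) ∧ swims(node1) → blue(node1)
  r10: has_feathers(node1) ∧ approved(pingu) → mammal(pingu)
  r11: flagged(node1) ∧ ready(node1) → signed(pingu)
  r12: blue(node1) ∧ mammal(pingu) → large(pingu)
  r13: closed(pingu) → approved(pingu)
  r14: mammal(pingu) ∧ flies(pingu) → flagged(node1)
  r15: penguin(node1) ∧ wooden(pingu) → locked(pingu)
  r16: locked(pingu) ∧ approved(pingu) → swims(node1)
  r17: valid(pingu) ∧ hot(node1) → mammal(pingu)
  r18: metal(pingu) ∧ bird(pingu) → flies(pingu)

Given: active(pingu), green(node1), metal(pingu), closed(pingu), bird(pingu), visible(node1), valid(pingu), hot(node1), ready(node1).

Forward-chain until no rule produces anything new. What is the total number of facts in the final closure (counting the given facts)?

Round 1 — r3, r4, r13, r17, r18, derive penguin(node1), wooden(pingu), approved(pingu), mammal(pingu), flies(pingu).
Round 2 — r2, r5, r7, r14, r15, derive red(node1), small(node1), locked(node1), flagged(node1), locked(pingu).
Round 3 — r11, r16, derive signed(pingu), swims(node1).
Round 4 — r9, derive blue(node1).
Round 5 — r12, derive large(pingu).
Closure: {active(pingu), approved(pingu), bird(pingu), blue(node1), closed(pingu), flagged(node1), flies(pingu), green(node1), hot(node1), large(pingu), locked(node1), locked(pingu), mammal(pingu), metal(pingu), penguin(node1), ready(node1), red(node1), signed(pingu), small(node1), swims(node1), valid(pingu), visible(node1), wooden(pingu)} — 23 facts.

23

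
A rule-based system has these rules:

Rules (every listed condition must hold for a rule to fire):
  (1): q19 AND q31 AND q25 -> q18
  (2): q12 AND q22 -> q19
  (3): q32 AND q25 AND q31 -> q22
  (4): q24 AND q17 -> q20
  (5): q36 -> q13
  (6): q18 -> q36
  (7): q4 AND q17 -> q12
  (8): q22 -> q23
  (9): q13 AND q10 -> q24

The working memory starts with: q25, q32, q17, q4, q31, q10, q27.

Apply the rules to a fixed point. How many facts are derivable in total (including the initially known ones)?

16

Round 1: (3) [q32 AND q25 AND q31 -> q22]; (7) [q4 AND q17 -> q12]. New: q22, q12.
Round 2: (2) [q12 AND q22 -> q19]; (8) [q22 -> q23]. New: q19, q23.
Round 3: (1) [q19 AND q31 AND q25 -> q18]. New: q18.
Round 4: (6) [q18 -> q36]. New: q36.
Round 5: (5) [q36 -> q13]. New: q13.
Round 6: (9) [q13 AND q10 -> q24]. New: q24.
Round 7: (4) [q24 AND q17 -> q20]. New: q20.
Closure: {q10, q12, q13, q17, q18, q19, q20, q22, q23, q24, q25, q27, q31, q32, q36, q4} — 16 facts.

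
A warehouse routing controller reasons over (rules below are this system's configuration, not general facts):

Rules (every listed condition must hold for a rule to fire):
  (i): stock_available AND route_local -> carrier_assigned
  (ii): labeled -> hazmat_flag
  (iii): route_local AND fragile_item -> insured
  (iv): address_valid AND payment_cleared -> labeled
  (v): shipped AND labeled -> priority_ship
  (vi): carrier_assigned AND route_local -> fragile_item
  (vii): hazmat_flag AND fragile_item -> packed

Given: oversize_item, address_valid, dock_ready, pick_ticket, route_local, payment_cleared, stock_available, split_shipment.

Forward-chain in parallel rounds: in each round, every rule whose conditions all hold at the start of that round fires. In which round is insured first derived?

Round 1: (i) [stock_available AND route_local -> carrier_assigned]; (iv) [address_valid AND payment_cleared -> labeled]. New: carrier_assigned, labeled.
Round 2: (ii) [labeled -> hazmat_flag]; (vi) [carrier_assigned AND route_local -> fragile_item]. New: hazmat_flag, fragile_item.
Round 3: (iii) [route_local AND fragile_item -> insured]; (vii) [hazmat_flag AND fragile_item -> packed]. New: insured, packed.
insured first appears in round 3.

3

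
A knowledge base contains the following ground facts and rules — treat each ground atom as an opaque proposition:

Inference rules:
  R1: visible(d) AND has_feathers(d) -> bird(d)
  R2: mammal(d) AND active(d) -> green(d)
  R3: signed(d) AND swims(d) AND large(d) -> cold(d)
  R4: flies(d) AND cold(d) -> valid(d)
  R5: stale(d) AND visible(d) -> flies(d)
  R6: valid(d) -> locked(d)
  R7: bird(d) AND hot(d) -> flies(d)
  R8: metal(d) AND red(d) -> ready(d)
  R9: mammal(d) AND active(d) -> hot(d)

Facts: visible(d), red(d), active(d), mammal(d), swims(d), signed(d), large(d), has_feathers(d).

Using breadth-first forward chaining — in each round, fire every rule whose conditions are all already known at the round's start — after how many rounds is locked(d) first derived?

4

[1] R1 [visible(d) AND has_feathers(d) -> bird(d)]; R2 [mammal(d) AND active(d) -> green(d)]; R3 [signed(d) AND swims(d) AND large(d) -> cold(d)]; R9 [mammal(d) AND active(d) -> hot(d)]. ⇒ new: bird(d), green(d), cold(d), hot(d).
[2] R7 [bird(d) AND hot(d) -> flies(d)]. ⇒ new: flies(d).
[3] R4 [flies(d) AND cold(d) -> valid(d)]. ⇒ new: valid(d).
[4] R6 [valid(d) -> locked(d)]. ⇒ new: locked(d).
locked(d) first appears in round 4.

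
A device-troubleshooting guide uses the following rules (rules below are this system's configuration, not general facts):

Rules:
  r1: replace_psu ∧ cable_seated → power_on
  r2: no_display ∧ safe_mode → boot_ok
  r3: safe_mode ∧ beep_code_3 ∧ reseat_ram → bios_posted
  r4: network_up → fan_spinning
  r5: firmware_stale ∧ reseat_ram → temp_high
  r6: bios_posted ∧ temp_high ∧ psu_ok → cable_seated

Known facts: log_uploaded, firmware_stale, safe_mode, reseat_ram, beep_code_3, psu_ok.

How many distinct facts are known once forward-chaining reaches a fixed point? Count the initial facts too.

Round 1: r3 [safe_mode ∧ beep_code_3 ∧ reseat_ram → bios_posted]; r5 [firmware_stale ∧ reseat_ram → temp_high]. Adds bios_posted, temp_high.
Round 2: r6 [bios_posted ∧ temp_high ∧ psu_ok → cable_seated]. Adds cable_seated.
Closure: {beep_code_3, bios_posted, cable_seated, firmware_stale, log_uploaded, psu_ok, reseat_ram, safe_mode, temp_high} — 9 facts.

9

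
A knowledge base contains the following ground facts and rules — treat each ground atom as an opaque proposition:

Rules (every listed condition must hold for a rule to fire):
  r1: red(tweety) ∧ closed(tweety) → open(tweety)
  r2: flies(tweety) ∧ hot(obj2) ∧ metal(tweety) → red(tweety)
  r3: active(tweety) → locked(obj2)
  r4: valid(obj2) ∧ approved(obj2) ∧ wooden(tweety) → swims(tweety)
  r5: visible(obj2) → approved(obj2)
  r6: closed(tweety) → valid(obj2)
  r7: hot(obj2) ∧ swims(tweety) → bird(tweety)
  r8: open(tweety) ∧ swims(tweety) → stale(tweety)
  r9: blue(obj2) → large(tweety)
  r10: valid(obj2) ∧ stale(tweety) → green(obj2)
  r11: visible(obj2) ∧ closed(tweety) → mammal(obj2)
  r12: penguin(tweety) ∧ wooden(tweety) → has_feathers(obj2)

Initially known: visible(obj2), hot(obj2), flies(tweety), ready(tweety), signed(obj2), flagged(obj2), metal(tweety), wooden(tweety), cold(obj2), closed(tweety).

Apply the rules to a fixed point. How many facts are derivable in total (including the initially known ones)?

[1] r2 [flies(tweety) ∧ hot(obj2) ∧ metal(tweety) → red(tweety)]; r5 [visible(obj2) → approved(obj2)]; r6 [closed(tweety) → valid(obj2)]; r11 [visible(obj2) ∧ closed(tweety) → mammal(obj2)]. ⇒ new: red(tweety), approved(obj2), valid(obj2), mammal(obj2).
[2] r1 [red(tweety) ∧ closed(tweety) → open(tweety)]; r4 [valid(obj2) ∧ approved(obj2) ∧ wooden(tweety) → swims(tweety)]. ⇒ new: open(tweety), swims(tweety).
[3] r7 [hot(obj2) ∧ swims(tweety) → bird(tweety)]; r8 [open(tweety) ∧ swims(tweety) → stale(tweety)]. ⇒ new: bird(tweety), stale(tweety).
[4] r10 [valid(obj2) ∧ stale(tweety) → green(obj2)]. ⇒ new: green(obj2).
Closure: {approved(obj2), bird(tweety), closed(tweety), cold(obj2), flagged(obj2), flies(tweety), green(obj2), hot(obj2), mammal(obj2), metal(tweety), open(tweety), ready(tweety), red(tweety), signed(obj2), stale(tweety), swims(tweety), valid(obj2), visible(obj2), wooden(tweety)} — 19 facts.

19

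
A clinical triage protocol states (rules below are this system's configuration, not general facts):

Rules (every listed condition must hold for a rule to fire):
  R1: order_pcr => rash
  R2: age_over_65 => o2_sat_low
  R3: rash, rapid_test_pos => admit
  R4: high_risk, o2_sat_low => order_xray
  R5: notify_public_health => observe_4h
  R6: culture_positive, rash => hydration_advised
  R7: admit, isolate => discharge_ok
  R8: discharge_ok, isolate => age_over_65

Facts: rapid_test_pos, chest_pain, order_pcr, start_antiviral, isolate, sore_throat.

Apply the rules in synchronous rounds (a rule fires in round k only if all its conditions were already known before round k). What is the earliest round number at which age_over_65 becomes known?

Round 1 fires R1, giving rash.
Round 2 fires R3, giving admit.
Round 3 fires R7, giving discharge_ok.
Round 4 fires R8, giving age_over_65.
age_over_65 first appears in round 4.

4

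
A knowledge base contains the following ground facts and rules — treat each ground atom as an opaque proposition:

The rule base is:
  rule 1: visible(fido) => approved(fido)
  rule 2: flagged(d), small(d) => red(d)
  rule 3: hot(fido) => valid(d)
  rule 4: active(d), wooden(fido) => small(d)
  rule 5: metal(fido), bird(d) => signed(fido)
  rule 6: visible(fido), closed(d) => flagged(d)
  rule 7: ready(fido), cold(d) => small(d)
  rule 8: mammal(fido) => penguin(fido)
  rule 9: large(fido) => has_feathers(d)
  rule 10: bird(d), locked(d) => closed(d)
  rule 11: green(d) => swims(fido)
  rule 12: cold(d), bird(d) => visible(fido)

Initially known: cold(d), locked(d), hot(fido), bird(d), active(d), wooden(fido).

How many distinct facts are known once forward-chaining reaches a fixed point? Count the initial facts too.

Round 1 fires rule 3, rule 4, rule 10, rule 12, giving valid(d), small(d), closed(d), visible(fido).
Round 2 fires rule 1, rule 6, giving approved(fido), flagged(d).
Round 3 fires rule 2, giving red(d).
Closure: {active(d), approved(fido), bird(d), closed(d), cold(d), flagged(d), hot(fido), locked(d), red(d), small(d), valid(d), visible(fido), wooden(fido)} — 13 facts.

13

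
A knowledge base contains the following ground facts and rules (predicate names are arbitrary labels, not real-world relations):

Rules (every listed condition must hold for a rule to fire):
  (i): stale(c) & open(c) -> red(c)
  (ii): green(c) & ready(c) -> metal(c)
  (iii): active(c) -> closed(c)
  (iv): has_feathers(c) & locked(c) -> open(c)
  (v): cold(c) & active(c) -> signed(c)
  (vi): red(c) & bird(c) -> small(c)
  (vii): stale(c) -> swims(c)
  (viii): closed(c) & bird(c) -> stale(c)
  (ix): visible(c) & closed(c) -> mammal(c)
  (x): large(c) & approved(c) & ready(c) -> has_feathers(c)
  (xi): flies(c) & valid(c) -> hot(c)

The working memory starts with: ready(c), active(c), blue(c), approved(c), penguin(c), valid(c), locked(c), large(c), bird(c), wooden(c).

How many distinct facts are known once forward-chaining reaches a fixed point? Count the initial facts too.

17

Round 1 — (iii), (x), derive closed(c), has_feathers(c).
Round 2 — (iv), (viii), derive open(c), stale(c).
Round 3 — (i), (vii), derive red(c), swims(c).
Round 4 — (vi), derive small(c).
Closure: {active(c), approved(c), bird(c), blue(c), closed(c), has_feathers(c), large(c), locked(c), open(c), penguin(c), ready(c), red(c), small(c), stale(c), swims(c), valid(c), wooden(c)} — 17 facts.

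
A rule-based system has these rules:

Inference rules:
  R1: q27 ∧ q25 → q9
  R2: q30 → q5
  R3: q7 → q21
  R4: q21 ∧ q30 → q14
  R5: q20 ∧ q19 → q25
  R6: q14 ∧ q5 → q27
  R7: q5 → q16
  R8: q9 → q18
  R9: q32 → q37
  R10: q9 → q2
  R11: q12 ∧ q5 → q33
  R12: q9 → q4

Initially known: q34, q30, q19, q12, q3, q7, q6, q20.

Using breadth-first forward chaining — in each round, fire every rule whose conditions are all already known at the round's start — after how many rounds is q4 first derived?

5

Round 1 fires R2, R3, R5, giving q5, q21, q25.
Round 2 fires R4, R7, R11, giving q14, q16, q33.
Round 3 fires R6, giving q27.
Round 4 fires R1, giving q9.
Round 5 fires R8, R10, R12, giving q18, q2, q4.
q4 first appears in round 5.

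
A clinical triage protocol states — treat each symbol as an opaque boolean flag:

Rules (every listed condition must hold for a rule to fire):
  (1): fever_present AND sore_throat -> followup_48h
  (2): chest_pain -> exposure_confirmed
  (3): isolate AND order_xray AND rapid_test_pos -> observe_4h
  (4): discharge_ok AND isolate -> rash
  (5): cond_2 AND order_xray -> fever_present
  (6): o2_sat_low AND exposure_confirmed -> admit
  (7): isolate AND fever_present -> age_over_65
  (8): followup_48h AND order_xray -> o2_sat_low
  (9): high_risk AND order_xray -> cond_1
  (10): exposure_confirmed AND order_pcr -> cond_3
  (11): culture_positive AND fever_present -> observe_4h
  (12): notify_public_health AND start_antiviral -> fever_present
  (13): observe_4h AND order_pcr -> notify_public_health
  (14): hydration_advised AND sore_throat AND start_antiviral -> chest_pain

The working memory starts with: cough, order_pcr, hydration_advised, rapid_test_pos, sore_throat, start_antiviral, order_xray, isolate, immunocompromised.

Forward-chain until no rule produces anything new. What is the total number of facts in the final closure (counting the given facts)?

Round 1: (3) [isolate AND order_xray AND rapid_test_pos -> observe_4h]; (14) [hydration_advised AND sore_throat AND start_antiviral -> chest_pain]. Adds observe_4h, chest_pain.
Round 2: (2) [chest_pain -> exposure_confirmed]; (13) [observe_4h AND order_pcr -> notify_public_health]. Adds exposure_confirmed, notify_public_health.
Round 3: (10) [exposure_confirmed AND order_pcr -> cond_3]; (12) [notify_public_health AND start_antiviral -> fever_present]. Adds cond_3, fever_present.
Round 4: (1) [fever_present AND sore_throat -> followup_48h]; (7) [isolate AND fever_present -> age_over_65]. Adds followup_48h, age_over_65.
Round 5: (8) [followup_48h AND order_xray -> o2_sat_low]. Adds o2_sat_low.
Round 6: (6) [o2_sat_low AND exposure_confirmed -> admit]. Adds admit.
Closure: {admit, age_over_65, chest_pain, cond_3, cough, exposure_confirmed, fever_present, followup_48h, hydration_advised, immunocompromised, isolate, notify_public_health, o2_sat_low, observe_4h, order_pcr, order_xray, rapid_test_pos, sore_throat, start_antiviral} — 19 facts.

19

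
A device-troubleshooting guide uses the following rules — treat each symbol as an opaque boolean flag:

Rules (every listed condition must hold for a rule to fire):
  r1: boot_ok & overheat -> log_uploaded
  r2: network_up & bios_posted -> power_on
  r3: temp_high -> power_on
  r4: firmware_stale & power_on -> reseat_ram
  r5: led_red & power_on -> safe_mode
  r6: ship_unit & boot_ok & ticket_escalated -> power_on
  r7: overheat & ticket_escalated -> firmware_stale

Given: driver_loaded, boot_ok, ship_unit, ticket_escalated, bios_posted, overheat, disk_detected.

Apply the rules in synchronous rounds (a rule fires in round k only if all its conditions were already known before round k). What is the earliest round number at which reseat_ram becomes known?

2

Round 1: r1 [boot_ok & overheat -> log_uploaded]; r6 [ship_unit & boot_ok & ticket_escalated -> power_on]; r7 [overheat & ticket_escalated -> firmware_stale]. New: log_uploaded, power_on, firmware_stale.
Round 2: r4 [firmware_stale & power_on -> reseat_ram]. New: reseat_ram.
reseat_ram first appears in round 2.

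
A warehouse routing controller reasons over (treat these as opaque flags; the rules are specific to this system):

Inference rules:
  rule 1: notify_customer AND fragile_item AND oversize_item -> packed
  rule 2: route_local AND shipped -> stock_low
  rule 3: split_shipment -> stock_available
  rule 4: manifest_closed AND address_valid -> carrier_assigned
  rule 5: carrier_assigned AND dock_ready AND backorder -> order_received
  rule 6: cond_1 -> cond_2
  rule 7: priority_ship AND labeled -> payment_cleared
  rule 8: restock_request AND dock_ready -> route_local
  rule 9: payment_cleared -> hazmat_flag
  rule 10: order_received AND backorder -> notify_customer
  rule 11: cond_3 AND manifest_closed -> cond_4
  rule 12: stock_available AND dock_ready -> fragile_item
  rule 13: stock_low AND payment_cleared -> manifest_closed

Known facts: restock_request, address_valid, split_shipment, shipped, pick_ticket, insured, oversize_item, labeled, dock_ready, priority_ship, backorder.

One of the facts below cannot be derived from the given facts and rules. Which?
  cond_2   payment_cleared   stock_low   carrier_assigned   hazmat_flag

cond_2

Round 1: rule 3 [split_shipment -> stock_available]; rule 7 [priority_ship AND labeled -> payment_cleared]; rule 8 [restock_request AND dock_ready -> route_local]. New: stock_available, payment_cleared, route_local.
Round 2: rule 2 [route_local AND shipped -> stock_low]; rule 9 [payment_cleared -> hazmat_flag]; rule 12 [stock_available AND dock_ready -> fragile_item]. New: stock_low, hazmat_flag, fragile_item.
Round 3: rule 13 [stock_low AND payment_cleared -> manifest_closed]. New: manifest_closed.
Round 4: rule 4 [manifest_closed AND address_valid -> carrier_assigned]. New: carrier_assigned.
Round 5: rule 5 [carrier_assigned AND dock_ready AND backorder -> order_received]. New: order_received.
Round 6: rule 10 [order_received AND backorder -> notify_customer]. New: notify_customer.
Round 7: rule 1 [notify_customer AND fragile_item AND oversize_item -> packed]. New: packed.
Derived: payment_cleared (round 1), stock_low (round 2), hazmat_flag (round 2), carrier_assigned (round 4). cond_2 never appears in any round.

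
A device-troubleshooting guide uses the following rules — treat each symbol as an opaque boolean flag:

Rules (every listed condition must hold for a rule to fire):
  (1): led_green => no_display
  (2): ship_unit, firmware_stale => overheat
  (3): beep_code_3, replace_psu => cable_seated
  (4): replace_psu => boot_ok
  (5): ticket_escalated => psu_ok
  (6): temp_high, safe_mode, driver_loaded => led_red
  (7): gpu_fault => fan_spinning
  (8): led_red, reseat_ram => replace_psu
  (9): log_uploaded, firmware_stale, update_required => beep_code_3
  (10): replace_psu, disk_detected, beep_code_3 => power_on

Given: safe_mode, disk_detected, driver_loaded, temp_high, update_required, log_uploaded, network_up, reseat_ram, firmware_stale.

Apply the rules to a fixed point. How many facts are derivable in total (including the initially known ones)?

15

Round 1 — (6), (9), derive led_red, beep_code_3.
Round 2 — (8), derive replace_psu.
Round 3 — (3), (4), (10), derive cable_seated, boot_ok, power_on.
Closure: {beep_code_3, boot_ok, cable_seated, disk_detected, driver_loaded, firmware_stale, led_red, log_uploaded, network_up, power_on, replace_psu, reseat_ram, safe_mode, temp_high, update_required} — 15 facts.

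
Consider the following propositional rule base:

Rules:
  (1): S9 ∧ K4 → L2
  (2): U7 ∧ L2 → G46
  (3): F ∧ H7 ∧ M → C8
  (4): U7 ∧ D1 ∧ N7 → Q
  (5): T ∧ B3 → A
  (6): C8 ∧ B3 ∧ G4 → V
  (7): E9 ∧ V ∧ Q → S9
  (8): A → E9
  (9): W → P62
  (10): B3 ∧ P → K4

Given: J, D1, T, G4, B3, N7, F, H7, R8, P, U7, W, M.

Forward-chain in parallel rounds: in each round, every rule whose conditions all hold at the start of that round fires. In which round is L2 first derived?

Round 1 fires (3), (4), (5), (9), (10), giving C8, Q, A, P62, K4.
Round 2 fires (6), (8), giving V, E9.
Round 3 fires (7), giving S9.
Round 4 fires (1), giving L2.
L2 first appears in round 4.

4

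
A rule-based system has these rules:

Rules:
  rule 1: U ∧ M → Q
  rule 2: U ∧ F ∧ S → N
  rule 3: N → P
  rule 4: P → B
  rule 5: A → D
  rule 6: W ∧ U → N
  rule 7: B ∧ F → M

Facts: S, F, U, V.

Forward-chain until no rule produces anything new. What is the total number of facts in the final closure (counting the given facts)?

9

Round 1 — rule 2, derive N.
Round 2 — rule 3, derive P.
Round 3 — rule 4, derive B.
Round 4 — rule 7, derive M.
Round 5 — rule 1, derive Q.
Closure: {B, F, M, N, P, Q, S, U, V} — 9 facts.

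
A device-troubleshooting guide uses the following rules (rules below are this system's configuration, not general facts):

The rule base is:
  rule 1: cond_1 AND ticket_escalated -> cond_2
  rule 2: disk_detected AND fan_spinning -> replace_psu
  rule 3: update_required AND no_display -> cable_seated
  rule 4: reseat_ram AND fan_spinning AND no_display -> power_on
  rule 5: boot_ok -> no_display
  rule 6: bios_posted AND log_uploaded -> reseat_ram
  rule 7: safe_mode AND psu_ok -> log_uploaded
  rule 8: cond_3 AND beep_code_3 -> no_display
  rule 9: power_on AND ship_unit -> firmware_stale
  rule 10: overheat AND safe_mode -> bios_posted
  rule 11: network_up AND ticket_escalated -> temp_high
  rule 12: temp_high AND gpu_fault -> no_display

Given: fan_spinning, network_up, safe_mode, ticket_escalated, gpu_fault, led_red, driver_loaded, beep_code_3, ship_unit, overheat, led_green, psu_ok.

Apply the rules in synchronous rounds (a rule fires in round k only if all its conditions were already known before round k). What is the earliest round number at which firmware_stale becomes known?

4

Round 1 — rule 7, rule 10, rule 11, derive log_uploaded, bios_posted, temp_high.
Round 2 — rule 6, rule 12, derive reseat_ram, no_display.
Round 3 — rule 4, derive power_on.
Round 4 — rule 9, derive firmware_stale.
firmware_stale first appears in round 4.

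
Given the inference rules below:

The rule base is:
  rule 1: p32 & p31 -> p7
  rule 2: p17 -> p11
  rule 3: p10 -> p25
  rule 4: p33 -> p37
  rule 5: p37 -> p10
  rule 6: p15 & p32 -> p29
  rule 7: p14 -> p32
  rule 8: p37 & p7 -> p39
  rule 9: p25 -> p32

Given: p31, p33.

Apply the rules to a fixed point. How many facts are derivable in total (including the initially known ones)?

8

Round 1 fires rule 4, giving p37.
Round 2 fires rule 5, giving p10.
Round 3 fires rule 3, giving p25.
Round 4 fires rule 9, giving p32.
Round 5 fires rule 1, giving p7.
Round 6 fires rule 8, giving p39.
Closure: {p10, p25, p31, p32, p33, p37, p39, p7} — 8 facts.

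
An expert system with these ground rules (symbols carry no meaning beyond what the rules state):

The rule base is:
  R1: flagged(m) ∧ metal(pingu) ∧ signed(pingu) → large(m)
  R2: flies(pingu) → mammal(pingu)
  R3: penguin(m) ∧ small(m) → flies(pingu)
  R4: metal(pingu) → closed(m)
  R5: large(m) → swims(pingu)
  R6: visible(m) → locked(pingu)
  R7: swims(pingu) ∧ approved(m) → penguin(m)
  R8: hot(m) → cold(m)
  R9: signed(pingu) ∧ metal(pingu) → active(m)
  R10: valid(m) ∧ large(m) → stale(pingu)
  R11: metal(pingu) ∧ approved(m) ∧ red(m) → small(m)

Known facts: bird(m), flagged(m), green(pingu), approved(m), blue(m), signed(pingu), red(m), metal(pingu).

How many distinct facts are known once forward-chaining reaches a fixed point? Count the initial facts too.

16

Round 1: R1 [flagged(m) ∧ metal(pingu) ∧ signed(pingu) → large(m)]; R4 [metal(pingu) → closed(m)]; R9 [signed(pingu) ∧ metal(pingu) → active(m)]; R11 [metal(pingu) ∧ approved(m) ∧ red(m) → small(m)]. New: large(m), closed(m), active(m), small(m).
Round 2: R5 [large(m) → swims(pingu)]. New: swims(pingu).
Round 3: R7 [swims(pingu) ∧ approved(m) → penguin(m)]. New: penguin(m).
Round 4: R3 [penguin(m) ∧ small(m) → flies(pingu)]. New: flies(pingu).
Round 5: R2 [flies(pingu) → mammal(pingu)]. New: mammal(pingu).
Closure: {active(m), approved(m), bird(m), blue(m), closed(m), flagged(m), flies(pingu), green(pingu), large(m), mammal(pingu), metal(pingu), penguin(m), red(m), signed(pingu), small(m), swims(pingu)} — 16 facts.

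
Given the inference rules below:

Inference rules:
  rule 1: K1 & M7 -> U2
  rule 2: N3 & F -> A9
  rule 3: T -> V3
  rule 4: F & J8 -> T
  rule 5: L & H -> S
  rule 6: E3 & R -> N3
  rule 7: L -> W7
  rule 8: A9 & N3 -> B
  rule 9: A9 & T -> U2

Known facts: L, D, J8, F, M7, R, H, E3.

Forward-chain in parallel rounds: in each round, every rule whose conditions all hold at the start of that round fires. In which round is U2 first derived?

3

Round 1: rule 4 [F & J8 -> T]; rule 5 [L & H -> S]; rule 6 [E3 & R -> N3]; rule 7 [L -> W7]. Adds T, S, N3, W7.
Round 2: rule 2 [N3 & F -> A9]; rule 3 [T -> V3]. Adds A9, V3.
Round 3: rule 8 [A9 & N3 -> B]; rule 9 [A9 & T -> U2]. Adds B, U2.
U2 first appears in round 3.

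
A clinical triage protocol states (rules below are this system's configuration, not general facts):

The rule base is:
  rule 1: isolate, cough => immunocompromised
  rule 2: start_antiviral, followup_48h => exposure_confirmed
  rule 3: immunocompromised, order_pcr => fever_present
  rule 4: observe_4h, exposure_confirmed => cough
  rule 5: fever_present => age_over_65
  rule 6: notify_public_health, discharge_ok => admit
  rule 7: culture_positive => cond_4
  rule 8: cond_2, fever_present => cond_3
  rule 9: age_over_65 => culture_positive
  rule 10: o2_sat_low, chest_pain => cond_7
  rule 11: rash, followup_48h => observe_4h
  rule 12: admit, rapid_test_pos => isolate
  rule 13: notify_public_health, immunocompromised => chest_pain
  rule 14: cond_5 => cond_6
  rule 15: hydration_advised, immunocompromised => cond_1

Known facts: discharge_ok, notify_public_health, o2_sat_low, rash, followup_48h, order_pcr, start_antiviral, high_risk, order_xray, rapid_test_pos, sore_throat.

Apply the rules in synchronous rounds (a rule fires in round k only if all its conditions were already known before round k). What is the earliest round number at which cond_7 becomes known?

Round 1 — rule 2, rule 6, rule 11, derive exposure_confirmed, admit, observe_4h.
Round 2 — rule 4, rule 12, derive cough, isolate.
Round 3 — rule 1, derive immunocompromised.
Round 4 — rule 3, rule 13, derive fever_present, chest_pain.
Round 5 — rule 5, rule 10, derive age_over_65, cond_7.
cond_7 first appears in round 5.

5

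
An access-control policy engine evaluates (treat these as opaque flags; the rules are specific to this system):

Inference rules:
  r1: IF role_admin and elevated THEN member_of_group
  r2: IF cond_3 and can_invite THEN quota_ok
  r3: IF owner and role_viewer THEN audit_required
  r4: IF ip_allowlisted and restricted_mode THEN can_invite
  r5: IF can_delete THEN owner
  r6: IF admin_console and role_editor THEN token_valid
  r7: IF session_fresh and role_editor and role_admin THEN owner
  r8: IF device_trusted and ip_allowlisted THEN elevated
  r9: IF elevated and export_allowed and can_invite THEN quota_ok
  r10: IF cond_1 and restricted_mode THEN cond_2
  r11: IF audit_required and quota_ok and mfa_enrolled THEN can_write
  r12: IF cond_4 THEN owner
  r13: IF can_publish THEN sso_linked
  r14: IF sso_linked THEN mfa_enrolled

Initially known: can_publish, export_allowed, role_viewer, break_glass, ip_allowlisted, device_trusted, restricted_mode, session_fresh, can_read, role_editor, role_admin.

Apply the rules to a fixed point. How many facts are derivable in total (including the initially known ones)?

Round 1 — r4, r7, r8, r13, derive can_invite, owner, elevated, sso_linked.
Round 2 — r1, r3, r9, r14, derive member_of_group, audit_required, quota_ok, mfa_enrolled.
Round 3 — r11, derive can_write.
Closure: {audit_required, break_glass, can_invite, can_publish, can_read, can_write, device_trusted, elevated, export_allowed, ip_allowlisted, member_of_group, mfa_enrolled, owner, quota_ok, restricted_mode, role_admin, role_editor, role_viewer, session_fresh, sso_linked} — 20 facts.

20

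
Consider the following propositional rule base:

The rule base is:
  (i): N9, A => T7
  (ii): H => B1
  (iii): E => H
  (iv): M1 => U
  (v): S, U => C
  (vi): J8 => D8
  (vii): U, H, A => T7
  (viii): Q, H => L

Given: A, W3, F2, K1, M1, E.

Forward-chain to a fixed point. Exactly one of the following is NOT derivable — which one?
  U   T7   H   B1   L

Round 1 fires (iii), (iv), giving H, U.
Round 2 fires (ii), (vii), giving B1, T7.
Derived: H (round 1), U (round 1), B1 (round 2), T7 (round 2). L never appears in any round.

L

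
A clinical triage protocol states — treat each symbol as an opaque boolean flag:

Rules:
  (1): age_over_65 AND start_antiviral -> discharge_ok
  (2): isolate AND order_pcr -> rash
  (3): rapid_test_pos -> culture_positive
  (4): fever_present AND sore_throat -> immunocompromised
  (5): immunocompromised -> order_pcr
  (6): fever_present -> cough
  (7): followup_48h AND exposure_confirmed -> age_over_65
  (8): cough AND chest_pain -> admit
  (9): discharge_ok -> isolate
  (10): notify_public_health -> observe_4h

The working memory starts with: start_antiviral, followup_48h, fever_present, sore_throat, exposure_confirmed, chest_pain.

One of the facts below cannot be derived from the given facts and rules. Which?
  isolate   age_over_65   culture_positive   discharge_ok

culture_positive

Round 1 — (4), (6), (7), derive immunocompromised, cough, age_over_65.
Round 2 — (1), (5), (8), derive discharge_ok, order_pcr, admit.
Round 3 — (9), derive isolate.
Round 4 — (2), derive rash.
Derived: age_over_65 (round 1), isolate (round 3), discharge_ok (round 2). culture_positive never appears in any round.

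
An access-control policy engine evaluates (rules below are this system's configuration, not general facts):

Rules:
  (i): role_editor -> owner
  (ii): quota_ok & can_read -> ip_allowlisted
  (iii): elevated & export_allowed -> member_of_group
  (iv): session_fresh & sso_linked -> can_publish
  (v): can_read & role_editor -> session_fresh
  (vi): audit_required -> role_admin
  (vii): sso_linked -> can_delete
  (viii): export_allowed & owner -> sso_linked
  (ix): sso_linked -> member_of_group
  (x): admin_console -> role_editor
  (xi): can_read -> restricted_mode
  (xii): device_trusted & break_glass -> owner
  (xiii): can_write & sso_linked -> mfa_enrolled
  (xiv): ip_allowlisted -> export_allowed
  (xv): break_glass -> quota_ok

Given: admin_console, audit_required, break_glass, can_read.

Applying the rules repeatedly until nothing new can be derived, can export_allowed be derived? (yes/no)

[1] (vi) [audit_required -> role_admin]; (x) [admin_console -> role_editor]; (xi) [can_read -> restricted_mode]; (xv) [break_glass -> quota_ok]. ⇒ new: role_admin, role_editor, restricted_mode, quota_ok.
[2] (i) [role_editor -> owner]; (ii) [quota_ok & can_read -> ip_allowlisted]; (v) [can_read & role_editor -> session_fresh]. ⇒ new: owner, ip_allowlisted, session_fresh.
[3] (xiv) [ip_allowlisted -> export_allowed]. ⇒ new: export_allowed.
[4] (viii) [export_allowed & owner -> sso_linked]. ⇒ new: sso_linked.
[5] (iv) [session_fresh & sso_linked -> can_publish]; (vii) [sso_linked -> can_delete]; (ix) [sso_linked -> member_of_group]. ⇒ new: can_publish, can_delete, member_of_group.
export_allowed appears in round 3, so it is derivable.

yes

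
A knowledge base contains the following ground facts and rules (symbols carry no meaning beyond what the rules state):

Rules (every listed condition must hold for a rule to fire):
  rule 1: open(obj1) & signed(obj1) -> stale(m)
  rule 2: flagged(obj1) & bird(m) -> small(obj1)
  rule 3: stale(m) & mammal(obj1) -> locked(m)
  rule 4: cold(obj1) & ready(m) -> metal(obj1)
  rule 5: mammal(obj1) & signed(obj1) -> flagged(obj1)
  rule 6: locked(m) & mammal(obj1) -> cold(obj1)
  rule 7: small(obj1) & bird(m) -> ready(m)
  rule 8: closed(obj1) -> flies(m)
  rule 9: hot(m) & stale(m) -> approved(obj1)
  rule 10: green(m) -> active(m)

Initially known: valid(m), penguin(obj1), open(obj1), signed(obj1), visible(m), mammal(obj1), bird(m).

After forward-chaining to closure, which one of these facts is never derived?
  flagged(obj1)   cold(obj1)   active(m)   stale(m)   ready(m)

Round 1 — rule 1, rule 5, derive stale(m), flagged(obj1).
Round 2 — rule 2, rule 3, derive small(obj1), locked(m).
Round 3 — rule 6, rule 7, derive cold(obj1), ready(m).
Round 4 — rule 4, derive metal(obj1).
Derived: ready(m) (round 3), stale(m) (round 1), cold(obj1) (round 3), flagged(obj1) (round 1). active(m) never appears in any round.

active(m)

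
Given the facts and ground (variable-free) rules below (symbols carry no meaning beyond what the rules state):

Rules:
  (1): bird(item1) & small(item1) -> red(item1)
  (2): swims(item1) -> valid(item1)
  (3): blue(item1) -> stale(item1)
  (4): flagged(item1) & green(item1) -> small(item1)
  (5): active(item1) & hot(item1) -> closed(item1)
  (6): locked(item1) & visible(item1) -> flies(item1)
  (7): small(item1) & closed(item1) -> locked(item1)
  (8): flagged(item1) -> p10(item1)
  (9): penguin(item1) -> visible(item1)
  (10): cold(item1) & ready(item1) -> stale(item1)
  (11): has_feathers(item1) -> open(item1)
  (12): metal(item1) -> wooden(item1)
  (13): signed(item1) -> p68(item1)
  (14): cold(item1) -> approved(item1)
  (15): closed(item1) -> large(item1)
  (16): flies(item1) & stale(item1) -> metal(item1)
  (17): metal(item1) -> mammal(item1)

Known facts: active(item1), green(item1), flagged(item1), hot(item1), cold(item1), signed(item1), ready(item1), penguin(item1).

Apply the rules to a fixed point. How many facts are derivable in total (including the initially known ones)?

21

Round 1 — (4), (5), (8), (9), (10), (13), (14), derive small(item1), closed(item1), p10(item1), visible(item1), stale(item1), p68(item1), approved(item1).
Round 2 — (7), (15), derive locked(item1), large(item1).
Round 3 — (6), derive flies(item1).
Round 4 — (16), derive metal(item1).
Round 5 — (12), (17), derive wooden(item1), mammal(item1).
Closure: {active(item1), approved(item1), closed(item1), cold(item1), flagged(item1), flies(item1), green(item1), hot(item1), large(item1), locked(item1), mammal(item1), metal(item1), p10(item1), p68(item1), penguin(item1), ready(item1), signed(item1), small(item1), stale(item1), visible(item1), wooden(item1)} — 21 facts.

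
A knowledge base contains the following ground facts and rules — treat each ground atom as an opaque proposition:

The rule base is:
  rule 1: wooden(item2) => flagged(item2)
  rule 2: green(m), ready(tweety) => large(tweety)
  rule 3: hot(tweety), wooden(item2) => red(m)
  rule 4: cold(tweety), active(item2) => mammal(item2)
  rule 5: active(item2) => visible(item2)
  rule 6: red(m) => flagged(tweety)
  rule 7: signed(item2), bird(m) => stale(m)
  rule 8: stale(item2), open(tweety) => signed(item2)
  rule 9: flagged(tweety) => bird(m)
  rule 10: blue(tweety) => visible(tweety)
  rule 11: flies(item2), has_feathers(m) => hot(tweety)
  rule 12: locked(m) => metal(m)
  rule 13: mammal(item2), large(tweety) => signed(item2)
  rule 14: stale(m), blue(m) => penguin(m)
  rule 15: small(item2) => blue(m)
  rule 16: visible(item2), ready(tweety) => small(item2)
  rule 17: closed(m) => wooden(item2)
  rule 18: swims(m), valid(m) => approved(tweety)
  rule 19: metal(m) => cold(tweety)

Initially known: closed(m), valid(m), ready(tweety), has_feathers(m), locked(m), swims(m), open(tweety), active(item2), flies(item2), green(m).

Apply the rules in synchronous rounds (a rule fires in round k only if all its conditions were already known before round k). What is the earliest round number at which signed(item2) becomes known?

Round 1 — rule 2, rule 5, rule 11, rule 12, rule 17, rule 18, derive large(tweety), visible(item2), hot(tweety), metal(m), wooden(item2), approved(tweety).
Round 2 — rule 1, rule 3, rule 16, rule 19, derive flagged(item2), red(m), small(item2), cold(tweety).
Round 3 — rule 4, rule 6, rule 15, derive mammal(item2), flagged(tweety), blue(m).
Round 4 — rule 9, rule 13, derive bird(m), signed(item2).
signed(item2) first appears in round 4.

4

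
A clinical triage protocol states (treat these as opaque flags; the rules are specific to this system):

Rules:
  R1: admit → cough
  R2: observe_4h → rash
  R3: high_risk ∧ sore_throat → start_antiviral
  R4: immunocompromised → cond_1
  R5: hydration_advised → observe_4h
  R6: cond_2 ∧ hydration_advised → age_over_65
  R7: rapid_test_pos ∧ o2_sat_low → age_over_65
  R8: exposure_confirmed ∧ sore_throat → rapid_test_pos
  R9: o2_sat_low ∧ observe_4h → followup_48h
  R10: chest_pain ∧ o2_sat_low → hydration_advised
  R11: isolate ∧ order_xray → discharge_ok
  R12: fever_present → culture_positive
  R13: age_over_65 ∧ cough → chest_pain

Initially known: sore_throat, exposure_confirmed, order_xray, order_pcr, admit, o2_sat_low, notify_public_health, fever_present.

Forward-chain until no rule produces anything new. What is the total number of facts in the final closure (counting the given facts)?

17

Round 1: R1 [admit → cough]; R8 [exposure_confirmed ∧ sore_throat → rapid_test_pos]; R12 [fever_present → culture_positive]. Adds cough, rapid_test_pos, culture_positive.
Round 2: R7 [rapid_test_pos ∧ o2_sat_low → age_over_65]. Adds age_over_65.
Round 3: R13 [age_over_65 ∧ cough → chest_pain]. Adds chest_pain.
Round 4: R10 [chest_pain ∧ o2_sat_low → hydration_advised]. Adds hydration_advised.
Round 5: R5 [hydration_advised → observe_4h]. Adds observe_4h.
Round 6: R2 [observe_4h → rash]; R9 [o2_sat_low ∧ observe_4h → followup_48h]. Adds rash, followup_48h.
Closure: {admit, age_over_65, chest_pain, cough, culture_positive, exposure_confirmed, fever_present, followup_48h, hydration_advised, notify_public_health, o2_sat_low, observe_4h, order_pcr, order_xray, rapid_test_pos, rash, sore_throat} — 17 facts.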